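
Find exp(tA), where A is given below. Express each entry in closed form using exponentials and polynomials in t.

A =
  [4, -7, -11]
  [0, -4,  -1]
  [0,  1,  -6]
e^{tA} =
  [exp(4*t), 2*t*exp(-5*t) - exp(4*t) + exp(-5*t), -2*t*exp(-5*t) - exp(4*t) + exp(-5*t)]
  [0, t*exp(-5*t) + exp(-5*t), -t*exp(-5*t)]
  [0, t*exp(-5*t), -t*exp(-5*t) + exp(-5*t)]

Strategy: write A = P · J · P⁻¹ where J is a Jordan canonical form, so e^{tA} = P · e^{tJ} · P⁻¹, and e^{tJ} can be computed block-by-block.

A has Jordan form
J =
  [-5,  1, 0]
  [ 0, -5, 0]
  [ 0,  0, 4]
(up to reordering of blocks).

Per-block formulas:
  For a 1×1 block at λ = 4: exp(t · [4]) = [e^(4t)].
  For a 2×2 Jordan block J_2(-5): exp(t · J_2(-5)) = e^(-5t)·(I + t·N), where N is the 2×2 nilpotent shift.

After assembling e^{tJ} and conjugating by P, we get:

e^{tA} =
  [exp(4*t), 2*t*exp(-5*t) - exp(4*t) + exp(-5*t), -2*t*exp(-5*t) - exp(4*t) + exp(-5*t)]
  [0, t*exp(-5*t) + exp(-5*t), -t*exp(-5*t)]
  [0, t*exp(-5*t), -t*exp(-5*t) + exp(-5*t)]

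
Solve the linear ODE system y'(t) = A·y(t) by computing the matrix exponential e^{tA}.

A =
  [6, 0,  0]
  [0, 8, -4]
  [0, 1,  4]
e^{tA} =
  [exp(6*t), 0, 0]
  [0, 2*t*exp(6*t) + exp(6*t), -4*t*exp(6*t)]
  [0, t*exp(6*t), -2*t*exp(6*t) + exp(6*t)]

Strategy: write A = P · J · P⁻¹ where J is a Jordan canonical form, so e^{tA} = P · e^{tJ} · P⁻¹, and e^{tJ} can be computed block-by-block.

A has Jordan form
J =
  [6, 1, 0]
  [0, 6, 0]
  [0, 0, 6]
(up to reordering of blocks).

Per-block formulas:
  For a 1×1 block at λ = 6: exp(t · [6]) = [e^(6t)].
  For a 2×2 Jordan block J_2(6): exp(t · J_2(6)) = e^(6t)·(I + t·N), where N is the 2×2 nilpotent shift.

After assembling e^{tJ} and conjugating by P, we get:

e^{tA} =
  [exp(6*t), 0, 0]
  [0, 2*t*exp(6*t) + exp(6*t), -4*t*exp(6*t)]
  [0, t*exp(6*t), -2*t*exp(6*t) + exp(6*t)]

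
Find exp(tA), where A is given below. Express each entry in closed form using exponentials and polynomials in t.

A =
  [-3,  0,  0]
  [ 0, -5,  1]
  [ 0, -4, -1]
e^{tA} =
  [exp(-3*t), 0, 0]
  [0, -2*t*exp(-3*t) + exp(-3*t), t*exp(-3*t)]
  [0, -4*t*exp(-3*t), 2*t*exp(-3*t) + exp(-3*t)]

Strategy: write A = P · J · P⁻¹ where J is a Jordan canonical form, so e^{tA} = P · e^{tJ} · P⁻¹, and e^{tJ} can be computed block-by-block.

A has Jordan form
J =
  [-3,  1,  0]
  [ 0, -3,  0]
  [ 0,  0, -3]
(up to reordering of blocks).

Per-block formulas:
  For a 2×2 Jordan block J_2(-3): exp(t · J_2(-3)) = e^(-3t)·(I + t·N), where N is the 2×2 nilpotent shift.
  For a 1×1 block at λ = -3: exp(t · [-3]) = [e^(-3t)].

After assembling e^{tJ} and conjugating by P, we get:

e^{tA} =
  [exp(-3*t), 0, 0]
  [0, -2*t*exp(-3*t) + exp(-3*t), t*exp(-3*t)]
  [0, -4*t*exp(-3*t), 2*t*exp(-3*t) + exp(-3*t)]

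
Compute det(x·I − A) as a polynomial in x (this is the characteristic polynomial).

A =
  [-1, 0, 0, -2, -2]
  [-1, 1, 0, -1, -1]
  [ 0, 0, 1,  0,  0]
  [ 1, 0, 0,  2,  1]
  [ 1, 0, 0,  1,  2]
x^5 - 5*x^4 + 10*x^3 - 10*x^2 + 5*x - 1

Expanding det(x·I − A) (e.g. by cofactor expansion or by noting that A is similar to its Jordan form J, which has the same characteristic polynomial as A) gives
  χ_A(x) = x^5 - 5*x^4 + 10*x^3 - 10*x^2 + 5*x - 1
which factors as (x - 1)^5. The eigenvalues (with algebraic multiplicities) are λ = 1 with multiplicity 5.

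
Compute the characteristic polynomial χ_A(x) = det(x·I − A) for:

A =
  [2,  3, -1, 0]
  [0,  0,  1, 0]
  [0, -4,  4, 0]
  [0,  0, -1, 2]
x^4 - 8*x^3 + 24*x^2 - 32*x + 16

Expanding det(x·I − A) (e.g. by cofactor expansion or by noting that A is similar to its Jordan form J, which has the same characteristic polynomial as A) gives
  χ_A(x) = x^4 - 8*x^3 + 24*x^2 - 32*x + 16
which factors as (x - 2)^4. The eigenvalues (with algebraic multiplicities) are λ = 2 with multiplicity 4.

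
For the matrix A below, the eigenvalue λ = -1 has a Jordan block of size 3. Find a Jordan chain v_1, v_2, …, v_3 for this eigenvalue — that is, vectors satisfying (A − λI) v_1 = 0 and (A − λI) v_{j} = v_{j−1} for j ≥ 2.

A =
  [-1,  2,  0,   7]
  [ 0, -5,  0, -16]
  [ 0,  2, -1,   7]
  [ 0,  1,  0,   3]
A Jordan chain for λ = -1 of length 3:
v_1 = (-1, 0, -1, 0)ᵀ
v_2 = (2, -4, 2, 1)ᵀ
v_3 = (0, 1, 0, 0)ᵀ

Let N = A − (-1)·I. We want v_3 with N^3 v_3 = 0 but N^2 v_3 ≠ 0; then v_{j-1} := N · v_j for j = 3, …, 2.

Pick v_3 = (0, 1, 0, 0)ᵀ.
Then v_2 = N · v_3 = (2, -4, 2, 1)ᵀ.
Then v_1 = N · v_2 = (-1, 0, -1, 0)ᵀ.

Sanity check: (A − (-1)·I) v_1 = (0, 0, 0, 0)ᵀ = 0. ✓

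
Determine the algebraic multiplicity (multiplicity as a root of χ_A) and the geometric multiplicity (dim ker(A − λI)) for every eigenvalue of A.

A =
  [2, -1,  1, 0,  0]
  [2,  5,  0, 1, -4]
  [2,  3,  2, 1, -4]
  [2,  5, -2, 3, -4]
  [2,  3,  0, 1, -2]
λ = 2: alg = 5, geom = 3

Step 1 — factor the characteristic polynomial to read off the algebraic multiplicities:
  χ_A(x) = (x - 2)^5

Step 2 — compute geometric multiplicities via the rank-nullity identity g(λ) = n − rank(A − λI):
  rank(A − (2)·I) = 2, so dim ker(A − (2)·I) = n − 2 = 3

Summary:
  λ = 2: algebraic multiplicity = 5, geometric multiplicity = 3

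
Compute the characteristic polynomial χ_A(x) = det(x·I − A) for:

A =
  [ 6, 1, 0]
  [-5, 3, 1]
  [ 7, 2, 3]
x^3 - 12*x^2 + 48*x - 64

Expanding det(x·I − A) (e.g. by cofactor expansion or by noting that A is similar to its Jordan form J, which has the same characteristic polynomial as A) gives
  χ_A(x) = x^3 - 12*x^2 + 48*x - 64
which factors as (x - 4)^3. The eigenvalues (with algebraic multiplicities) are λ = 4 with multiplicity 3.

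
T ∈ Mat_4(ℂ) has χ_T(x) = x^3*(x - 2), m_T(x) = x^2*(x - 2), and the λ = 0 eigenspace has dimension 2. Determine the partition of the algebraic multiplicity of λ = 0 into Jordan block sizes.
Block sizes for λ = 0: [2, 1]

Step 1 — from the characteristic polynomial, algebraic multiplicity of λ = 0 is 3. From dim ker(T − (0)·I) = 2, there are exactly 2 Jordan blocks for λ = 0.
Step 2 — from the minimal polynomial, the factor (x − 0)^2 tells us the largest block for λ = 0 has size 2.
Step 3 — with total size 3, 2 blocks, and largest block 2, the block sizes (in nonincreasing order) are [2, 1].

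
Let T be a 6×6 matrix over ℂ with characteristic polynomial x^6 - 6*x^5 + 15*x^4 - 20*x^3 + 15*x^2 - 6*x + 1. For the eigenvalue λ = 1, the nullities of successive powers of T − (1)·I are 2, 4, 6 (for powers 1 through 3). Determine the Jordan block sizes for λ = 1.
Block sizes for λ = 1: [3, 3]

From the dimensions of kernels of powers, the number of Jordan blocks of size at least j is d_j − d_{j−1} where d_j = dim ker(N^j) (with d_0 = 0). Computing the differences gives [2, 2, 2].
The number of blocks of size exactly k is (#blocks of size ≥ k) − (#blocks of size ≥ k + 1), so the partition is: 2 block(s) of size 3.
In nonincreasing order the block sizes are [3, 3].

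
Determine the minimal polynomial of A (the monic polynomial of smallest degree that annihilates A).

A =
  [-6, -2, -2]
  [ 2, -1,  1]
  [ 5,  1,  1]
x^3 + 6*x^2 + 12*x + 8

The characteristic polynomial is χ_A(x) = (x + 2)^3, so the eigenvalues are known. The minimal polynomial is
  m_A(x) = Π_λ (x − λ)^{k_λ}
where k_λ is the size of the *largest* Jordan block for λ (equivalently, the smallest k with (A − λI)^k v = 0 for every generalised eigenvector v of λ).

  λ = -2: largest Jordan block has size 3, contributing (x + 2)^3

So m_A(x) = (x + 2)^3 = x^3 + 6*x^2 + 12*x + 8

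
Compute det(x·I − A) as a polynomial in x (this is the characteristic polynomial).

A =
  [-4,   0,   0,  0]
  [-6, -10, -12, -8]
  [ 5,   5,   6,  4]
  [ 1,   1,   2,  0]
x^4 + 8*x^3 + 16*x^2

Expanding det(x·I − A) (e.g. by cofactor expansion or by noting that A is similar to its Jordan form J, which has the same characteristic polynomial as A) gives
  χ_A(x) = x^4 + 8*x^3 + 16*x^2
which factors as x^2*(x + 4)^2. The eigenvalues (with algebraic multiplicities) are λ = -4 with multiplicity 2, λ = 0 with multiplicity 2.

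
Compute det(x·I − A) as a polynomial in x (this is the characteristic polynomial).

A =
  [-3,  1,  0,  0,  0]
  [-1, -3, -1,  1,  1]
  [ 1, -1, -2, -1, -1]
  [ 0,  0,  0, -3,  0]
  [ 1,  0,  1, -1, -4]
x^5 + 15*x^4 + 90*x^3 + 270*x^2 + 405*x + 243

Expanding det(x·I − A) (e.g. by cofactor expansion or by noting that A is similar to its Jordan form J, which has the same characteristic polynomial as A) gives
  χ_A(x) = x^5 + 15*x^4 + 90*x^3 + 270*x^2 + 405*x + 243
which factors as (x + 3)^5. The eigenvalues (with algebraic multiplicities) are λ = -3 with multiplicity 5.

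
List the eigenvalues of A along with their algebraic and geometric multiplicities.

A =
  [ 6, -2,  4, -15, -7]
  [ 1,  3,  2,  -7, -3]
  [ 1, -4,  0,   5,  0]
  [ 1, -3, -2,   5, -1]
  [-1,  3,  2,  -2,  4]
λ = 3: alg = 2, geom = 2; λ = 4: alg = 3, geom = 2

Step 1 — factor the characteristic polynomial to read off the algebraic multiplicities:
  χ_A(x) = (x - 4)^3*(x - 3)^2

Step 2 — compute geometric multiplicities via the rank-nullity identity g(λ) = n − rank(A − λI):
  rank(A − (3)·I) = 3, so dim ker(A − (3)·I) = n − 3 = 2
  rank(A − (4)·I) = 3, so dim ker(A − (4)·I) = n − 3 = 2

Summary:
  λ = 3: algebraic multiplicity = 2, geometric multiplicity = 2
  λ = 4: algebraic multiplicity = 3, geometric multiplicity = 2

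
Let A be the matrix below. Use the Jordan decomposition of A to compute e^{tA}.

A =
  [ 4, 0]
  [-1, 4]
e^{tA} =
  [exp(4*t), 0]
  [-t*exp(4*t), exp(4*t)]

Strategy: write A = P · J · P⁻¹ where J is a Jordan canonical form, so e^{tA} = P · e^{tJ} · P⁻¹, and e^{tJ} can be computed block-by-block.

A has Jordan form
J =
  [4, 1]
  [0, 4]
(up to reordering of blocks).

Per-block formulas:
  For a 2×2 Jordan block J_2(4): exp(t · J_2(4)) = e^(4t)·(I + t·N), where N is the 2×2 nilpotent shift.

After assembling e^{tJ} and conjugating by P, we get:

e^{tA} =
  [exp(4*t), 0]
  [-t*exp(4*t), exp(4*t)]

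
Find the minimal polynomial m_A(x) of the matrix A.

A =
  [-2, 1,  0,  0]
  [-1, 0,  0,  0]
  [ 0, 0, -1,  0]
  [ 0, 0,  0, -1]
x^2 + 2*x + 1

The characteristic polynomial is χ_A(x) = (x + 1)^4, so the eigenvalues are known. The minimal polynomial is
  m_A(x) = Π_λ (x − λ)^{k_λ}
where k_λ is the size of the *largest* Jordan block for λ (equivalently, the smallest k with (A − λI)^k v = 0 for every generalised eigenvector v of λ).

  λ = -1: largest Jordan block has size 2, contributing (x + 1)^2

So m_A(x) = (x + 1)^2 = x^2 + 2*x + 1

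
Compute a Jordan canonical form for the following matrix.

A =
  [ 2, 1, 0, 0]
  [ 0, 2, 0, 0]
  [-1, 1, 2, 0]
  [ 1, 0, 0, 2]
J_3(2) ⊕ J_1(2)

The characteristic polynomial is
  det(x·I − A) = x^4 - 8*x^3 + 24*x^2 - 32*x + 16 = (x - 2)^4

Eigenvalues and multiplicities (the geometric multiplicity of λ is n − rank(A − λI), which equals the number of Jordan blocks for λ):
  λ = 2: algebraic multiplicity = 4, geometric multiplicity = 2

Determining the block sizes for each eigenvalue:
  λ = 2: with am = 4 and gm = 2, the partition is not yet determined (e.g. several partitions of 4 into 2 parts exist). Let N = A − (2)·I. Computing rank(N^1) = 2, rank(N^2) = 1, rank(N^3) = 0; the number of blocks of size ≥ j is rank(N^{j−1}) − rank(N^j), giving [2, 1, 1]. So we have 1 block(s) of size 3, 1 block(s) of size 1 → block sizes [3, 1]

Assembling the blocks gives a Jordan form
J =
  [2, 1, 0, 0]
  [0, 2, 1, 0]
  [0, 0, 2, 0]
  [0, 0, 0, 2]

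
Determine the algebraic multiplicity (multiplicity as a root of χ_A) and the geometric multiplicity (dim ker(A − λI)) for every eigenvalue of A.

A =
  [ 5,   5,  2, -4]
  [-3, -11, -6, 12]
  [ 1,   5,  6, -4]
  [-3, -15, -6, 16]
λ = 4: alg = 4, geom = 3

Step 1 — factor the characteristic polynomial to read off the algebraic multiplicities:
  χ_A(x) = (x - 4)^4

Step 2 — compute geometric multiplicities via the rank-nullity identity g(λ) = n − rank(A − λI):
  rank(A − (4)·I) = 1, so dim ker(A − (4)·I) = n − 1 = 3

Summary:
  λ = 4: algebraic multiplicity = 4, geometric multiplicity = 3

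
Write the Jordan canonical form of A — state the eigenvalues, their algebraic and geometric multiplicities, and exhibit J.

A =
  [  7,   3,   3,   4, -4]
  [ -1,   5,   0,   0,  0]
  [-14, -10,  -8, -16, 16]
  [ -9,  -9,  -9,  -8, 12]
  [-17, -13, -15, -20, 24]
J_3(4) ⊕ J_1(4) ⊕ J_1(4)

The characteristic polynomial is
  det(x·I − A) = x^5 - 20*x^4 + 160*x^3 - 640*x^2 + 1280*x - 1024 = (x - 4)^5

Eigenvalues and multiplicities (the geometric multiplicity of λ is n − rank(A − λI), which equals the number of Jordan blocks for λ):
  λ = 4: algebraic multiplicity = 5, geometric multiplicity = 3

Determining the block sizes for each eigenvalue:
  λ = 4: with am = 5 and gm = 3, the partition is not yet determined (e.g. several partitions of 5 into 3 parts exist). Let N = A − (4)·I. Computing rank(N^1) = 2, rank(N^2) = 1, rank(N^3) = 0; the number of blocks of size ≥ j is rank(N^{j−1}) − rank(N^j), giving [3, 1, 1]. So we have 1 block(s) of size 3, 2 block(s) of size 1 → block sizes [3, 1, 1]

Assembling the blocks gives a Jordan form
J =
  [4, 1, 0, 0, 0]
  [0, 4, 1, 0, 0]
  [0, 0, 4, 0, 0]
  [0, 0, 0, 4, 0]
  [0, 0, 0, 0, 4]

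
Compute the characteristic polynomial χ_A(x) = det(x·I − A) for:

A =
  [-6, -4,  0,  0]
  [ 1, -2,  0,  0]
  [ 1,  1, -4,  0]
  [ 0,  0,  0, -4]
x^4 + 16*x^3 + 96*x^2 + 256*x + 256

Expanding det(x·I − A) (e.g. by cofactor expansion or by noting that A is similar to its Jordan form J, which has the same characteristic polynomial as A) gives
  χ_A(x) = x^4 + 16*x^3 + 96*x^2 + 256*x + 256
which factors as (x + 4)^4. The eigenvalues (with algebraic multiplicities) are λ = -4 with multiplicity 4.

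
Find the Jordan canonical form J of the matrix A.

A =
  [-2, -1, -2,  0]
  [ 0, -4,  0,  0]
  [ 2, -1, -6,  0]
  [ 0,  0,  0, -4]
J_2(-4) ⊕ J_1(-4) ⊕ J_1(-4)

The characteristic polynomial is
  det(x·I − A) = x^4 + 16*x^3 + 96*x^2 + 256*x + 256 = (x + 4)^4

Eigenvalues and multiplicities (the geometric multiplicity of λ is n − rank(A − λI), which equals the number of Jordan blocks for λ):
  λ = -4: algebraic multiplicity = 4, geometric multiplicity = 3

Determining the block sizes for each eigenvalue:
  λ = -4: 3 blocks summing to 4 forces exactly one block of size 2 and the rest size 1 → block sizes [2, 1, 1]

Assembling the blocks gives a Jordan form
J =
  [-4,  1,  0,  0]
  [ 0, -4,  0,  0]
  [ 0,  0, -4,  0]
  [ 0,  0,  0, -4]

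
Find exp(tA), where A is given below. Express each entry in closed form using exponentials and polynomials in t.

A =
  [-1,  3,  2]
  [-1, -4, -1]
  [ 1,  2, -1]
e^{tA} =
  [t*exp(-2*t) + exp(-2*t), t^2*exp(-2*t)/2 + 3*t*exp(-2*t), t^2*exp(-2*t)/2 + 2*t*exp(-2*t)]
  [-t*exp(-2*t), -t^2*exp(-2*t)/2 - 2*t*exp(-2*t) + exp(-2*t), -t^2*exp(-2*t)/2 - t*exp(-2*t)]
  [t*exp(-2*t), t^2*exp(-2*t)/2 + 2*t*exp(-2*t), t^2*exp(-2*t)/2 + t*exp(-2*t) + exp(-2*t)]

Strategy: write A = P · J · P⁻¹ where J is a Jordan canonical form, so e^{tA} = P · e^{tJ} · P⁻¹, and e^{tJ} can be computed block-by-block.

A has Jordan form
J =
  [-2,  1,  0]
  [ 0, -2,  1]
  [ 0,  0, -2]
(up to reordering of blocks).

Per-block formulas:
  For a 3×3 Jordan block J_3(-2): exp(t · J_3(-2)) = e^(-2t)·(I + t·N + (t^2/2)·N^2), where N is the 3×3 nilpotent shift.

After assembling e^{tJ} and conjugating by P, we get:

e^{tA} =
  [t*exp(-2*t) + exp(-2*t), t^2*exp(-2*t)/2 + 3*t*exp(-2*t), t^2*exp(-2*t)/2 + 2*t*exp(-2*t)]
  [-t*exp(-2*t), -t^2*exp(-2*t)/2 - 2*t*exp(-2*t) + exp(-2*t), -t^2*exp(-2*t)/2 - t*exp(-2*t)]
  [t*exp(-2*t), t^2*exp(-2*t)/2 + 2*t*exp(-2*t), t^2*exp(-2*t)/2 + t*exp(-2*t) + exp(-2*t)]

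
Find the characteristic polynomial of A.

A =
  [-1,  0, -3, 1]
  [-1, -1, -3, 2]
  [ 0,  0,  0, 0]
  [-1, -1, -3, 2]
x^4

Expanding det(x·I − A) (e.g. by cofactor expansion or by noting that A is similar to its Jordan form J, which has the same characteristic polynomial as A) gives
  χ_A(x) = x^4
which factors as x^4. The eigenvalues (with algebraic multiplicities) are λ = 0 with multiplicity 4.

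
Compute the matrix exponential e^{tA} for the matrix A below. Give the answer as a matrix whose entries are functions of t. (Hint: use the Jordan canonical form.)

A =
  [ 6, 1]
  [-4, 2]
e^{tA} =
  [2*t*exp(4*t) + exp(4*t), t*exp(4*t)]
  [-4*t*exp(4*t), -2*t*exp(4*t) + exp(4*t)]

Strategy: write A = P · J · P⁻¹ where J is a Jordan canonical form, so e^{tA} = P · e^{tJ} · P⁻¹, and e^{tJ} can be computed block-by-block.

A has Jordan form
J =
  [4, 1]
  [0, 4]
(up to reordering of blocks).

Per-block formulas:
  For a 2×2 Jordan block J_2(4): exp(t · J_2(4)) = e^(4t)·(I + t·N), where N is the 2×2 nilpotent shift.

After assembling e^{tJ} and conjugating by P, we get:

e^{tA} =
  [2*t*exp(4*t) + exp(4*t), t*exp(4*t)]
  [-4*t*exp(4*t), -2*t*exp(4*t) + exp(4*t)]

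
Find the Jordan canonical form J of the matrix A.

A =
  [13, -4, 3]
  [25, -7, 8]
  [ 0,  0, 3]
J_3(3)

The characteristic polynomial is
  det(x·I − A) = x^3 - 9*x^2 + 27*x - 27 = (x - 3)^3

Eigenvalues and multiplicities (the geometric multiplicity of λ is n − rank(A − λI), which equals the number of Jordan blocks for λ):
  λ = 3: algebraic multiplicity = 3, geometric multiplicity = 1

Determining the block sizes for each eigenvalue:
  λ = 3: one block (gm = 1), so the single block has size am = 3 → block sizes [3]

Assembling the blocks gives a Jordan form
J =
  [3, 1, 0]
  [0, 3, 1]
  [0, 0, 3]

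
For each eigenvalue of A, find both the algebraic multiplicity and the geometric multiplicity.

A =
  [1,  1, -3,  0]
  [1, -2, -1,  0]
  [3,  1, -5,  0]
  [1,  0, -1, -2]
λ = -2: alg = 4, geom = 2

Step 1 — factor the characteristic polynomial to read off the algebraic multiplicities:
  χ_A(x) = (x + 2)^4

Step 2 — compute geometric multiplicities via the rank-nullity identity g(λ) = n − rank(A − λI):
  rank(A − (-2)·I) = 2, so dim ker(A − (-2)·I) = n − 2 = 2

Summary:
  λ = -2: algebraic multiplicity = 4, geometric multiplicity = 2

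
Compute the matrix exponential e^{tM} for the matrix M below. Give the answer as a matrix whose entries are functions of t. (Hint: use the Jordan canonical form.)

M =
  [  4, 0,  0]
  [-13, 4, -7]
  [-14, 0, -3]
e^{tM} =
  [exp(4*t), 0, 0]
  [t*exp(4*t) - 2*exp(4*t) + 2*exp(-3*t), exp(4*t), -exp(4*t) + exp(-3*t)]
  [-2*exp(4*t) + 2*exp(-3*t), 0, exp(-3*t)]

Strategy: write M = P · J · P⁻¹ where J is a Jordan canonical form, so e^{tM} = P · e^{tJ} · P⁻¹, and e^{tJ} can be computed block-by-block.

M has Jordan form
J =
  [-3, 0, 0]
  [ 0, 4, 1]
  [ 0, 0, 4]
(up to reordering of blocks).

Per-block formulas:
  For a 1×1 block at λ = -3: exp(t · [-3]) = [e^(-3t)].
  For a 2×2 Jordan block J_2(4): exp(t · J_2(4)) = e^(4t)·(I + t·N), where N is the 2×2 nilpotent shift.

After assembling e^{tJ} and conjugating by P, we get:

e^{tM} =
  [exp(4*t), 0, 0]
  [t*exp(4*t) - 2*exp(4*t) + 2*exp(-3*t), exp(4*t), -exp(4*t) + exp(-3*t)]
  [-2*exp(4*t) + 2*exp(-3*t), 0, exp(-3*t)]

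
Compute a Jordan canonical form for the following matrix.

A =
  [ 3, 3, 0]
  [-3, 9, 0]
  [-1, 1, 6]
J_2(6) ⊕ J_1(6)

The characteristic polynomial is
  det(x·I − A) = x^3 - 18*x^2 + 108*x - 216 = (x - 6)^3

Eigenvalues and multiplicities (the geometric multiplicity of λ is n − rank(A − λI), which equals the number of Jordan blocks for λ):
  λ = 6: algebraic multiplicity = 3, geometric multiplicity = 2

Determining the block sizes for each eigenvalue:
  λ = 6: 2 blocks summing to 3 forces exactly one block of size 2 and the rest size 1 → block sizes [2, 1]

Assembling the blocks gives a Jordan form
J =
  [6, 1, 0]
  [0, 6, 0]
  [0, 0, 6]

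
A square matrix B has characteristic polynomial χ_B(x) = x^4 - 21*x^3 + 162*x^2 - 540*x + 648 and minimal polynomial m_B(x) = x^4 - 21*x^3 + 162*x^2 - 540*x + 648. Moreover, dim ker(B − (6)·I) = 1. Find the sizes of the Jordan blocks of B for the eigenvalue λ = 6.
Block sizes for λ = 6: [3]

Step 1 — from the characteristic polynomial, algebraic multiplicity of λ = 6 is 3. From dim ker(B − (6)·I) = 1, there are exactly 1 Jordan blocks for λ = 6.
Step 2 — from the minimal polynomial, the factor (x − 6)^3 tells us the largest block for λ = 6 has size 3.
Step 3 — with total size 3, 1 blocks, and largest block 3, the block sizes (in nonincreasing order) are [3].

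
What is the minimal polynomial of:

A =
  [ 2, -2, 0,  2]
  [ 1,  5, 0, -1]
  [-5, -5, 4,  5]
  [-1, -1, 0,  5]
x^2 - 8*x + 16

The characteristic polynomial is χ_A(x) = (x - 4)^4, so the eigenvalues are known. The minimal polynomial is
  m_A(x) = Π_λ (x − λ)^{k_λ}
where k_λ is the size of the *largest* Jordan block for λ (equivalently, the smallest k with (A − λI)^k v = 0 for every generalised eigenvector v of λ).

  λ = 4: largest Jordan block has size 2, contributing (x − 4)^2

So m_A(x) = (x - 4)^2 = x^2 - 8*x + 16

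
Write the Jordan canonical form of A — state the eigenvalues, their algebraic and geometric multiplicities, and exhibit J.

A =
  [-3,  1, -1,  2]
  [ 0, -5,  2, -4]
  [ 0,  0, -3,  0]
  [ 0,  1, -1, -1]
J_2(-3) ⊕ J_1(-3) ⊕ J_1(-3)

The characteristic polynomial is
  det(x·I − A) = x^4 + 12*x^3 + 54*x^2 + 108*x + 81 = (x + 3)^4

Eigenvalues and multiplicities (the geometric multiplicity of λ is n − rank(A − λI), which equals the number of Jordan blocks for λ):
  λ = -3: algebraic multiplicity = 4, geometric multiplicity = 3

Determining the block sizes for each eigenvalue:
  λ = -3: 3 blocks summing to 4 forces exactly one block of size 2 and the rest size 1 → block sizes [2, 1, 1]

Assembling the blocks gives a Jordan form
J =
  [-3,  1,  0,  0]
  [ 0, -3,  0,  0]
  [ 0,  0, -3,  0]
  [ 0,  0,  0, -3]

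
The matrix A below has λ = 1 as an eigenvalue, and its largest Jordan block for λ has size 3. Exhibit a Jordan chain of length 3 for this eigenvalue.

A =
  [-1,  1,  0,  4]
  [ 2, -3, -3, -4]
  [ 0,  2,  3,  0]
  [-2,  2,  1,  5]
A Jordan chain for λ = 1 of length 3:
v_1 = (-2, -4, 4, 0)ᵀ
v_2 = (-2, 2, 0, -2)ᵀ
v_3 = (1, 0, 0, 0)ᵀ

Let N = A − (1)·I. We want v_3 with N^3 v_3 = 0 but N^2 v_3 ≠ 0; then v_{j-1} := N · v_j for j = 3, …, 2.

Pick v_3 = (1, 0, 0, 0)ᵀ.
Then v_2 = N · v_3 = (-2, 2, 0, -2)ᵀ.
Then v_1 = N · v_2 = (-2, -4, 4, 0)ᵀ.

Sanity check: (A − (1)·I) v_1 = (0, 0, 0, 0)ᵀ = 0. ✓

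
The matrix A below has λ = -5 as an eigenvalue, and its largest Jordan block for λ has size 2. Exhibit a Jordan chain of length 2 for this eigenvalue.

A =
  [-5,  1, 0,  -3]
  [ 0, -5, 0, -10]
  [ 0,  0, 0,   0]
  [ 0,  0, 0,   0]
A Jordan chain for λ = -5 of length 2:
v_1 = (1, 0, 0, 0)ᵀ
v_2 = (0, 1, 0, 0)ᵀ

Let N = A − (-5)·I. We want v_2 with N^2 v_2 = 0 but N^1 v_2 ≠ 0; then v_{j-1} := N · v_j for j = 2, …, 2.

Pick v_2 = (0, 1, 0, 0)ᵀ.
Then v_1 = N · v_2 = (1, 0, 0, 0)ᵀ.

Sanity check: (A − (-5)·I) v_1 = (0, 0, 0, 0)ᵀ = 0. ✓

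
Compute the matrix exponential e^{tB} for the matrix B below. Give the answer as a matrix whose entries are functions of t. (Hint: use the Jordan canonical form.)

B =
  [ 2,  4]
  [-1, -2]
e^{tB} =
  [2*t + 1, 4*t]
  [-t, 1 - 2*t]

Strategy: write B = P · J · P⁻¹ where J is a Jordan canonical form, so e^{tB} = P · e^{tJ} · P⁻¹, and e^{tJ} can be computed block-by-block.

B has Jordan form
J =
  [0, 1]
  [0, 0]
(up to reordering of blocks).

Per-block formulas:
  For a 2×2 Jordan block J_2(0): exp(t · J_2(0)) = e^(0t)·(I + t·N), where N is the 2×2 nilpotent shift.

After assembling e^{tJ} and conjugating by P, we get:

e^{tB} =
  [2*t + 1, 4*t]
  [-t, 1 - 2*t]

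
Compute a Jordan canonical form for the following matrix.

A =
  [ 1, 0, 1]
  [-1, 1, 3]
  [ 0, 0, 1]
J_3(1)

The characteristic polynomial is
  det(x·I − A) = x^3 - 3*x^2 + 3*x - 1 = (x - 1)^3

Eigenvalues and multiplicities (the geometric multiplicity of λ is n − rank(A − λI), which equals the number of Jordan blocks for λ):
  λ = 1: algebraic multiplicity = 3, geometric multiplicity = 1

Determining the block sizes for each eigenvalue:
  λ = 1: one block (gm = 1), so the single block has size am = 3 → block sizes [3]

Assembling the blocks gives a Jordan form
J =
  [1, 1, 0]
  [0, 1, 1]
  [0, 0, 1]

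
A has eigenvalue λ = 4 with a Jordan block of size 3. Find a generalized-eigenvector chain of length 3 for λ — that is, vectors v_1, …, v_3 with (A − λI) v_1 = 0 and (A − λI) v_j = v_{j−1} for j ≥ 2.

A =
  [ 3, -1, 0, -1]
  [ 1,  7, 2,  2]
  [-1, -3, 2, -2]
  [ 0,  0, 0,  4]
A Jordan chain for λ = 4 of length 3:
v_1 = (-2, 2, -2, 0)ᵀ
v_2 = (-1, 3, -3, 0)ᵀ
v_3 = (0, 1, 0, 0)ᵀ

Let N = A − (4)·I. We want v_3 with N^3 v_3 = 0 but N^2 v_3 ≠ 0; then v_{j-1} := N · v_j for j = 3, …, 2.

Pick v_3 = (0, 1, 0, 0)ᵀ.
Then v_2 = N · v_3 = (-1, 3, -3, 0)ᵀ.
Then v_1 = N · v_2 = (-2, 2, -2, 0)ᵀ.

Sanity check: (A − (4)·I) v_1 = (0, 0, 0, 0)ᵀ = 0. ✓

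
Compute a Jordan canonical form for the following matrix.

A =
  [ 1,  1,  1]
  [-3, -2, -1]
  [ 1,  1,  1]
J_3(0)

The characteristic polynomial is
  det(x·I − A) = x^3

Eigenvalues and multiplicities (the geometric multiplicity of λ is n − rank(A − λI), which equals the number of Jordan blocks for λ):
  λ = 0: algebraic multiplicity = 3, geometric multiplicity = 1

Determining the block sizes for each eigenvalue:
  λ = 0: one block (gm = 1), so the single block has size am = 3 → block sizes [3]

Assembling the blocks gives a Jordan form
J =
  [0, 1, 0]
  [0, 0, 1]
  [0, 0, 0]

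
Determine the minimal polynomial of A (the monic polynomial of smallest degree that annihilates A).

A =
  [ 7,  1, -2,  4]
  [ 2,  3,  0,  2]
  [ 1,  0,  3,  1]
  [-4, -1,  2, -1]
x^2 - 6*x + 9

The characteristic polynomial is χ_A(x) = (x - 3)^4, so the eigenvalues are known. The minimal polynomial is
  m_A(x) = Π_λ (x − λ)^{k_λ}
where k_λ is the size of the *largest* Jordan block for λ (equivalently, the smallest k with (A − λI)^k v = 0 for every generalised eigenvector v of λ).

  λ = 3: largest Jordan block has size 2, contributing (x − 3)^2

So m_A(x) = (x - 3)^2 = x^2 - 6*x + 9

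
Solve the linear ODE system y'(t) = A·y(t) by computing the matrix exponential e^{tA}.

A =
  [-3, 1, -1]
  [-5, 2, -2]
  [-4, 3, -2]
e^{tA} =
  [3*t^2*exp(-t)/2 - 2*t*exp(-t) + exp(-t), -t^2*exp(-t) + t*exp(-t), t^2*exp(-t)/2 - t*exp(-t)]
  [3*t^2*exp(-t)/2 - 5*t*exp(-t), -t^2*exp(-t) + 3*t*exp(-t) + exp(-t), t^2*exp(-t)/2 - 2*t*exp(-t)]
  [-3*t^2*exp(-t)/2 - 4*t*exp(-t), t^2*exp(-t) + 3*t*exp(-t), -t^2*exp(-t)/2 - t*exp(-t) + exp(-t)]

Strategy: write A = P · J · P⁻¹ where J is a Jordan canonical form, so e^{tA} = P · e^{tJ} · P⁻¹, and e^{tJ} can be computed block-by-block.

A has Jordan form
J =
  [-1,  1,  0]
  [ 0, -1,  1]
  [ 0,  0, -1]
(up to reordering of blocks).

Per-block formulas:
  For a 3×3 Jordan block J_3(-1): exp(t · J_3(-1)) = e^(-1t)·(I + t·N + (t^2/2)·N^2), where N is the 3×3 nilpotent shift.

After assembling e^{tJ} and conjugating by P, we get:

e^{tA} =
  [3*t^2*exp(-t)/2 - 2*t*exp(-t) + exp(-t), -t^2*exp(-t) + t*exp(-t), t^2*exp(-t)/2 - t*exp(-t)]
  [3*t^2*exp(-t)/2 - 5*t*exp(-t), -t^2*exp(-t) + 3*t*exp(-t) + exp(-t), t^2*exp(-t)/2 - 2*t*exp(-t)]
  [-3*t^2*exp(-t)/2 - 4*t*exp(-t), t^2*exp(-t) + 3*t*exp(-t), -t^2*exp(-t)/2 - t*exp(-t) + exp(-t)]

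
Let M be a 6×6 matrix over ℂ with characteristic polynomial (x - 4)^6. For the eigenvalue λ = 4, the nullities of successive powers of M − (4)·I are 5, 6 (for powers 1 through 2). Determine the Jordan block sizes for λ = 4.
Block sizes for λ = 4: [2, 1, 1, 1, 1]

From the dimensions of kernels of powers, the number of Jordan blocks of size at least j is d_j − d_{j−1} where d_j = dim ker(N^j) (with d_0 = 0). Computing the differences gives [5, 1].
The number of blocks of size exactly k is (#blocks of size ≥ k) − (#blocks of size ≥ k + 1), so the partition is: 4 block(s) of size 1, 1 block(s) of size 2.
In nonincreasing order the block sizes are [2, 1, 1, 1, 1].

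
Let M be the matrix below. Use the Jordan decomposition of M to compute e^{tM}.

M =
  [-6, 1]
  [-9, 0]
e^{tM} =
  [-3*t*exp(-3*t) + exp(-3*t), t*exp(-3*t)]
  [-9*t*exp(-3*t), 3*t*exp(-3*t) + exp(-3*t)]

Strategy: write M = P · J · P⁻¹ where J is a Jordan canonical form, so e^{tM} = P · e^{tJ} · P⁻¹, and e^{tJ} can be computed block-by-block.

M has Jordan form
J =
  [-3,  1]
  [ 0, -3]
(up to reordering of blocks).

Per-block formulas:
  For a 2×2 Jordan block J_2(-3): exp(t · J_2(-3)) = e^(-3t)·(I + t·N), where N is the 2×2 nilpotent shift.

After assembling e^{tJ} and conjugating by P, we get:

e^{tM} =
  [-3*t*exp(-3*t) + exp(-3*t), t*exp(-3*t)]
  [-9*t*exp(-3*t), 3*t*exp(-3*t) + exp(-3*t)]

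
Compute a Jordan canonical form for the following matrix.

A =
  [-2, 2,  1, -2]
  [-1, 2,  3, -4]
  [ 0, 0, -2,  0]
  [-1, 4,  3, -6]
J_3(-2) ⊕ J_1(-2)

The characteristic polynomial is
  det(x·I − A) = x^4 + 8*x^3 + 24*x^2 + 32*x + 16 = (x + 2)^4

Eigenvalues and multiplicities (the geometric multiplicity of λ is n − rank(A − λI), which equals the number of Jordan blocks for λ):
  λ = -2: algebraic multiplicity = 4, geometric multiplicity = 2

Determining the block sizes for each eigenvalue:
  λ = -2: with am = 4 and gm = 2, the partition is not yet determined (e.g. several partitions of 4 into 2 parts exist). Let N = A − (-2)·I. Computing rank(N^1) = 2, rank(N^2) = 1, rank(N^3) = 0; the number of blocks of size ≥ j is rank(N^{j−1}) − rank(N^j), giving [2, 1, 1]. So we have 1 block(s) of size 3, 1 block(s) of size 1 → block sizes [3, 1]

Assembling the blocks gives a Jordan form
J =
  [-2,  1,  0,  0]
  [ 0, -2,  1,  0]
  [ 0,  0, -2,  0]
  [ 0,  0,  0, -2]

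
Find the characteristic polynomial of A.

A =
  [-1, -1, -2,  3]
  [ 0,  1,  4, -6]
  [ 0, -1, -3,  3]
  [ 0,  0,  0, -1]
x^4 + 4*x^3 + 6*x^2 + 4*x + 1

Expanding det(x·I − A) (e.g. by cofactor expansion or by noting that A is similar to its Jordan form J, which has the same characteristic polynomial as A) gives
  χ_A(x) = x^4 + 4*x^3 + 6*x^2 + 4*x + 1
which factors as (x + 1)^4. The eigenvalues (with algebraic multiplicities) are λ = -1 with multiplicity 4.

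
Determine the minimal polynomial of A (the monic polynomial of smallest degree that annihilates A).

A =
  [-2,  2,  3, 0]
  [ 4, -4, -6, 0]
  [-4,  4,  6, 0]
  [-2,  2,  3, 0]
x^2

The characteristic polynomial is χ_A(x) = x^4, so the eigenvalues are known. The minimal polynomial is
  m_A(x) = Π_λ (x − λ)^{k_λ}
where k_λ is the size of the *largest* Jordan block for λ (equivalently, the smallest k with (A − λI)^k v = 0 for every generalised eigenvector v of λ).

  λ = 0: largest Jordan block has size 2, contributing (x − 0)^2

So m_A(x) = x^2 = x^2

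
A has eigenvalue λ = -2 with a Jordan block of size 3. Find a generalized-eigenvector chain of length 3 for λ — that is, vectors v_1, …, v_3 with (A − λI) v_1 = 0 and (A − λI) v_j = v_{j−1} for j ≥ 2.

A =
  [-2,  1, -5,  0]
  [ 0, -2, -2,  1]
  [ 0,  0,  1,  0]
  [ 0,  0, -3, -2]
A Jordan chain for λ = -2 of length 3:
v_1 = (1, 0, 0, 0)ᵀ
v_2 = (0, 1, 0, 0)ᵀ
v_3 = (0, 0, 0, 1)ᵀ

Let N = A − (-2)·I. We want v_3 with N^3 v_3 = 0 but N^2 v_3 ≠ 0; then v_{j-1} := N · v_j for j = 3, …, 2.

Pick v_3 = (0, 0, 0, 1)ᵀ.
Then v_2 = N · v_3 = (0, 1, 0, 0)ᵀ.
Then v_1 = N · v_2 = (1, 0, 0, 0)ᵀ.

Sanity check: (A − (-2)·I) v_1 = (0, 0, 0, 0)ᵀ = 0. ✓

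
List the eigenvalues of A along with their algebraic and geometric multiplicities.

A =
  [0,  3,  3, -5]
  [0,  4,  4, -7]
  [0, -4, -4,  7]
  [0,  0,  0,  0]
λ = 0: alg = 4, geom = 2

Step 1 — factor the characteristic polynomial to read off the algebraic multiplicities:
  χ_A(x) = x^4

Step 2 — compute geometric multiplicities via the rank-nullity identity g(λ) = n − rank(A − λI):
  rank(A − (0)·I) = 2, so dim ker(A − (0)·I) = n − 2 = 2

Summary:
  λ = 0: algebraic multiplicity = 4, geometric multiplicity = 2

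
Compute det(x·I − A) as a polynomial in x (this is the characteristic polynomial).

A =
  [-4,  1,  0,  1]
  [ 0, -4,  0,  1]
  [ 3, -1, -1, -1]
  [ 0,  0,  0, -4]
x^4 + 13*x^3 + 60*x^2 + 112*x + 64

Expanding det(x·I − A) (e.g. by cofactor expansion or by noting that A is similar to its Jordan form J, which has the same characteristic polynomial as A) gives
  χ_A(x) = x^4 + 13*x^3 + 60*x^2 + 112*x + 64
which factors as (x + 1)*(x + 4)^3. The eigenvalues (with algebraic multiplicities) are λ = -4 with multiplicity 3, λ = -1 with multiplicity 1.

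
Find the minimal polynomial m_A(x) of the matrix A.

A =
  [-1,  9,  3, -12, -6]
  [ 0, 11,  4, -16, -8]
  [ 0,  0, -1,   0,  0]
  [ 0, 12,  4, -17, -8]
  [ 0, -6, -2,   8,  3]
x^2 + 2*x + 1

The characteristic polynomial is χ_A(x) = (x + 1)^5, so the eigenvalues are known. The minimal polynomial is
  m_A(x) = Π_λ (x − λ)^{k_λ}
where k_λ is the size of the *largest* Jordan block for λ (equivalently, the smallest k with (A − λI)^k v = 0 for every generalised eigenvector v of λ).

  λ = -1: largest Jordan block has size 2, contributing (x + 1)^2

So m_A(x) = (x + 1)^2 = x^2 + 2*x + 1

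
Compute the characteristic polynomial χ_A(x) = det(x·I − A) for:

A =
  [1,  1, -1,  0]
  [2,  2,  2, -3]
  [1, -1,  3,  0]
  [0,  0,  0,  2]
x^4 - 8*x^3 + 24*x^2 - 32*x + 16

Expanding det(x·I − A) (e.g. by cofactor expansion or by noting that A is similar to its Jordan form J, which has the same characteristic polynomial as A) gives
  χ_A(x) = x^4 - 8*x^3 + 24*x^2 - 32*x + 16
which factors as (x - 2)^4. The eigenvalues (with algebraic multiplicities) are λ = 2 with multiplicity 4.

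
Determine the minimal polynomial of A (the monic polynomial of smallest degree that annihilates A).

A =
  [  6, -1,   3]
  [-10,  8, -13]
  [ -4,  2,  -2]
x^3 - 12*x^2 + 48*x - 64

The characteristic polynomial is χ_A(x) = (x - 4)^3, so the eigenvalues are known. The minimal polynomial is
  m_A(x) = Π_λ (x − λ)^{k_λ}
where k_λ is the size of the *largest* Jordan block for λ (equivalently, the smallest k with (A − λI)^k v = 0 for every generalised eigenvector v of λ).

  λ = 4: largest Jordan block has size 3, contributing (x − 4)^3

So m_A(x) = (x - 4)^3 = x^3 - 12*x^2 + 48*x - 64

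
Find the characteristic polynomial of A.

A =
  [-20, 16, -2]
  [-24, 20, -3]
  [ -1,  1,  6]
x^3 - 6*x^2 - 15*x + 100

Expanding det(x·I − A) (e.g. by cofactor expansion or by noting that A is similar to its Jordan form J, which has the same characteristic polynomial as A) gives
  χ_A(x) = x^3 - 6*x^2 - 15*x + 100
which factors as (x - 5)^2*(x + 4). The eigenvalues (with algebraic multiplicities) are λ = -4 with multiplicity 1, λ = 5 with multiplicity 2.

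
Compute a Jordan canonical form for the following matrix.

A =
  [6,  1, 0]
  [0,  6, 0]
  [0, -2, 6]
J_2(6) ⊕ J_1(6)

The characteristic polynomial is
  det(x·I − A) = x^3 - 18*x^2 + 108*x - 216 = (x - 6)^3

Eigenvalues and multiplicities (the geometric multiplicity of λ is n − rank(A − λI), which equals the number of Jordan blocks for λ):
  λ = 6: algebraic multiplicity = 3, geometric multiplicity = 2

Determining the block sizes for each eigenvalue:
  λ = 6: 2 blocks summing to 3 forces exactly one block of size 2 and the rest size 1 → block sizes [2, 1]

Assembling the blocks gives a Jordan form
J =
  [6, 1, 0]
  [0, 6, 0]
  [0, 0, 6]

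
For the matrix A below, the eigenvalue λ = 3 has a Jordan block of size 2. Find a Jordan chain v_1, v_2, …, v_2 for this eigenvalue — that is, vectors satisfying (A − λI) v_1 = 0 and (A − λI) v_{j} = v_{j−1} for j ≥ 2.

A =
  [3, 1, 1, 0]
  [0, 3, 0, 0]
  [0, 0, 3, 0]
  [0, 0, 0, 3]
A Jordan chain for λ = 3 of length 2:
v_1 = (1, 0, 0, 0)ᵀ
v_2 = (0, 1, 0, 0)ᵀ

Let N = A − (3)·I. We want v_2 with N^2 v_2 = 0 but N^1 v_2 ≠ 0; then v_{j-1} := N · v_j for j = 2, …, 2.

Pick v_2 = (0, 1, 0, 0)ᵀ.
Then v_1 = N · v_2 = (1, 0, 0, 0)ᵀ.

Sanity check: (A − (3)·I) v_1 = (0, 0, 0, 0)ᵀ = 0. ✓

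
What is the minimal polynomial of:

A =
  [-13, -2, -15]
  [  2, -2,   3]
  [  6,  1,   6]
x^3 + 9*x^2 + 27*x + 27

The characteristic polynomial is χ_A(x) = (x + 3)^3, so the eigenvalues are known. The minimal polynomial is
  m_A(x) = Π_λ (x − λ)^{k_λ}
where k_λ is the size of the *largest* Jordan block for λ (equivalently, the smallest k with (A − λI)^k v = 0 for every generalised eigenvector v of λ).

  λ = -3: largest Jordan block has size 3, contributing (x + 3)^3

So m_A(x) = (x + 3)^3 = x^3 + 9*x^2 + 27*x + 27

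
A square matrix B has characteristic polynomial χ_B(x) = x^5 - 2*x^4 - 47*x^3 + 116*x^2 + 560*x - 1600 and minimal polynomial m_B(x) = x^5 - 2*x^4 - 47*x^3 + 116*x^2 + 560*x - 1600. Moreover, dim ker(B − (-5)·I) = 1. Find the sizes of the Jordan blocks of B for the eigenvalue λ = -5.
Block sizes for λ = -5: [2]

Step 1 — from the characteristic polynomial, algebraic multiplicity of λ = -5 is 2. From dim ker(B − (-5)·I) = 1, there are exactly 1 Jordan blocks for λ = -5.
Step 2 — from the minimal polynomial, the factor (x + 5)^2 tells us the largest block for λ = -5 has size 2.
Step 3 — with total size 2, 1 blocks, and largest block 2, the block sizes (in nonincreasing order) are [2].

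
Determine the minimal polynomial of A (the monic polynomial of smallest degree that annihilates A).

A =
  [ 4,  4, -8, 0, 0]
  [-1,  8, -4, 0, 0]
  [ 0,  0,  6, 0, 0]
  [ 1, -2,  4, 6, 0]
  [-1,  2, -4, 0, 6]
x^2 - 12*x + 36

The characteristic polynomial is χ_A(x) = (x - 6)^5, so the eigenvalues are known. The minimal polynomial is
  m_A(x) = Π_λ (x − λ)^{k_λ}
where k_λ is the size of the *largest* Jordan block for λ (equivalently, the smallest k with (A − λI)^k v = 0 for every generalised eigenvector v of λ).

  λ = 6: largest Jordan block has size 2, contributing (x − 6)^2

So m_A(x) = (x - 6)^2 = x^2 - 12*x + 36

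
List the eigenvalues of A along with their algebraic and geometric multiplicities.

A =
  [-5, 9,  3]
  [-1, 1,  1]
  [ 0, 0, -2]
λ = -2: alg = 3, geom = 2

Step 1 — factor the characteristic polynomial to read off the algebraic multiplicities:
  χ_A(x) = (x + 2)^3

Step 2 — compute geometric multiplicities via the rank-nullity identity g(λ) = n − rank(A − λI):
  rank(A − (-2)·I) = 1, so dim ker(A − (-2)·I) = n − 1 = 2

Summary:
  λ = -2: algebraic multiplicity = 3, geometric multiplicity = 2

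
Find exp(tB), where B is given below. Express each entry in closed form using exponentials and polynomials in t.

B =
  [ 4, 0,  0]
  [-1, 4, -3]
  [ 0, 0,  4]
e^{tB} =
  [exp(4*t), 0, 0]
  [-t*exp(4*t), exp(4*t), -3*t*exp(4*t)]
  [0, 0, exp(4*t)]

Strategy: write B = P · J · P⁻¹ where J is a Jordan canonical form, so e^{tB} = P · e^{tJ} · P⁻¹, and e^{tJ} can be computed block-by-block.

B has Jordan form
J =
  [4, 1, 0]
  [0, 4, 0]
  [0, 0, 4]
(up to reordering of blocks).

Per-block formulas:
  For a 1×1 block at λ = 4: exp(t · [4]) = [e^(4t)].
  For a 2×2 Jordan block J_2(4): exp(t · J_2(4)) = e^(4t)·(I + t·N), where N is the 2×2 nilpotent shift.

After assembling e^{tJ} and conjugating by P, we get:

e^{tB} =
  [exp(4*t), 0, 0]
  [-t*exp(4*t), exp(4*t), -3*t*exp(4*t)]
  [0, 0, exp(4*t)]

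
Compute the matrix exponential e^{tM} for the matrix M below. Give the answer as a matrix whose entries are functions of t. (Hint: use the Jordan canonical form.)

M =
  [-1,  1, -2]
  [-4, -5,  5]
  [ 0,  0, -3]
e^{tM} =
  [2*t*exp(-3*t) + exp(-3*t), t*exp(-3*t), t^2*exp(-3*t)/2 - 2*t*exp(-3*t)]
  [-4*t*exp(-3*t), -2*t*exp(-3*t) + exp(-3*t), -t^2*exp(-3*t) + 5*t*exp(-3*t)]
  [0, 0, exp(-3*t)]

Strategy: write M = P · J · P⁻¹ where J is a Jordan canonical form, so e^{tM} = P · e^{tJ} · P⁻¹, and e^{tJ} can be computed block-by-block.

M has Jordan form
J =
  [-3,  1,  0]
  [ 0, -3,  1]
  [ 0,  0, -3]
(up to reordering of blocks).

Per-block formulas:
  For a 3×3 Jordan block J_3(-3): exp(t · J_3(-3)) = e^(-3t)·(I + t·N + (t^2/2)·N^2), where N is the 3×3 nilpotent shift.

After assembling e^{tJ} and conjugating by P, we get:

e^{tM} =
  [2*t*exp(-3*t) + exp(-3*t), t*exp(-3*t), t^2*exp(-3*t)/2 - 2*t*exp(-3*t)]
  [-4*t*exp(-3*t), -2*t*exp(-3*t) + exp(-3*t), -t^2*exp(-3*t) + 5*t*exp(-3*t)]
  [0, 0, exp(-3*t)]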